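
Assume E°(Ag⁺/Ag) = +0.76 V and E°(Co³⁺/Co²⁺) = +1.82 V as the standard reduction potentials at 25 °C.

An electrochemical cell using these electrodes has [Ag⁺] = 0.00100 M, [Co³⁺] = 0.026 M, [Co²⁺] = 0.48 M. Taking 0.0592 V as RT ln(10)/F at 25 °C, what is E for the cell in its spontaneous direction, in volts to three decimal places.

Co³⁺/Co²⁺ is the cathode (higher E°), Ag⁺/Ag the anode: E°cell = +1.82 − (+0.76) = +1.06 V, n = 1.
Overall: Co³⁺(aq) + Ag(s) → Co²⁺(aq) + Ag⁺(aq)
Q = [Co²⁺]·[Ag⁺] / ([Co³⁺]); log Q = -1.734.
E = E° − (0.0592/n) log Q = +1.06 − (0.0592/1)(-1.734) = +1.163 V.

+1.163 V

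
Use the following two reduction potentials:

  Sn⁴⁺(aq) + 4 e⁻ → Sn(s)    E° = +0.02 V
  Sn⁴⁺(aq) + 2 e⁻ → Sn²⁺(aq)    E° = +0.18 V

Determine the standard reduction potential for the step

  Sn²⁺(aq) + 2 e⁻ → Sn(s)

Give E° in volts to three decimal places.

-0.140 V

Sequential free energies add, so n₃E°₃ = n₁E°₁ + n₂E°₂.
With n₃ = 4, and the known step contributing 2×(+0.18) V, the unknown satisfies 2·E° = 4×(+0.02) − 2×(+0.18) = -0.280.
E° = -0.280 / 2 = -0.140 V.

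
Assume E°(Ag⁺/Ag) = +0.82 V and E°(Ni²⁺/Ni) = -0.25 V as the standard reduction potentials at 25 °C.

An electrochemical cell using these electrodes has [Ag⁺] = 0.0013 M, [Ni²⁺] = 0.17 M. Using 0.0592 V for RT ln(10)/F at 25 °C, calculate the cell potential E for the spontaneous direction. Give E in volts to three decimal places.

+0.922 V

Ag⁺/Ag is the cathode (higher E°), Ni²⁺/Ni the anode: E°cell = +0.82 − (-0.25) = +1.07 V, n = 2.
Overall: 2 Ag⁺(aq) + Ni(s) → 2 Ag(s) + Ni²⁺(aq)
Q = [Ni²⁺] / ([Ag⁺]^2); log Q = 5.003.
E = E° − (0.0592/n) log Q = +1.07 − (0.0592/2)(5.003) = +0.922 V.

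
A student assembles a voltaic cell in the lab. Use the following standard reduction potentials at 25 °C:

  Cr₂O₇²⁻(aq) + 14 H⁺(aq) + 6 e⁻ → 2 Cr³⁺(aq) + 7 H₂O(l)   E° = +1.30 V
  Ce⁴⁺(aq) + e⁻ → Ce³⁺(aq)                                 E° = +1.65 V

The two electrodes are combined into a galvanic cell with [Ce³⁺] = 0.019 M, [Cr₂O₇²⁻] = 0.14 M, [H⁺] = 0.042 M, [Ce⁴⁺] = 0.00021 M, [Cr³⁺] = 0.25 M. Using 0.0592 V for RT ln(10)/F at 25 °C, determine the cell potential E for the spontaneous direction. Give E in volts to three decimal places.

+0.421 V

Ce⁴⁺/Ce³⁺ is the cathode (higher E°), Cr₂O₇²⁻/Cr³⁺ the anode: E°cell = +1.65 − (+1.30) = +0.35 V, n = 6.
Overall: 6 Ce⁴⁺(aq) + 2 Cr³⁺(aq) + 7 H₂O(l) → 6 Ce³⁺(aq) + Cr₂O₇²⁻(aq) + 14 H⁺(aq)
Q = [Ce³⁺]^6·[Cr₂O₇²⁻]·[H⁺]^14 / ([Ce⁴⁺]^6·[Cr³⁺]^2); log Q = -7.185.
E = E° − (0.0592/n) log Q = +0.35 − (0.0592/6)(-7.185) = +0.421 V.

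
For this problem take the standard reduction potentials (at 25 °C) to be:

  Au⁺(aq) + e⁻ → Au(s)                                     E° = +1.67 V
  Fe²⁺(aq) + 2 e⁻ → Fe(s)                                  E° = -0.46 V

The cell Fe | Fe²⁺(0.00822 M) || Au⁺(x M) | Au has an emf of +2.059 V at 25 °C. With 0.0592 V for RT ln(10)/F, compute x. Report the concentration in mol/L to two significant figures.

0.0057 M

Au⁺/Au is the cathode, Fe²⁺/Fe the anode: E°cell = +2.13 V, n = 2.
Overall reaction: 2 Au⁺(aq) + Fe(s) → 2 Au(s) + Fe²⁺(aq); Q = [Fe²⁺]^1/[Au⁺]^2.
From E = E° − (0.0592/n) log Q: log Q = (E° − E)·n/0.0592 = (+2.13 − (+2.059))·2/0.0592 = 2.3986.
So 2·log[Au⁺] = 1·log(0.00822) − log Q = -2.0851 − (2.3986) = -4.4837; log[Au⁺] = -4.4837 / 2 = -2.2418; [Au⁺] = 10^(-2.2418) ≈ 0.0057 M.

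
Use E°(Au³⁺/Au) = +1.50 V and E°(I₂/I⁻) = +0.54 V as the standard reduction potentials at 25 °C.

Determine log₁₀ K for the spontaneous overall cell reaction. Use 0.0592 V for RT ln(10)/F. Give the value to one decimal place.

97.3

Cathode: Au³⁺/Au; anode: I₂/I⁻. E°cell = +0.96 V, n = 6.
log K = nE°cell / 0.0592 = (6)(+0.96) / 0.0592 = 97.3.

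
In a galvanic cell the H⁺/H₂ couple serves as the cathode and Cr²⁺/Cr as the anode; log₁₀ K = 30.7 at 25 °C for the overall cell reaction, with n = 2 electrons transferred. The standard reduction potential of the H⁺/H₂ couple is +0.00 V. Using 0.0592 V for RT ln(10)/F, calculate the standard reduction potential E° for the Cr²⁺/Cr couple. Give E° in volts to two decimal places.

E°cell = (0.0592/n)·log K = (0.0592/2)(30.7) = +0.909 V.
Since H⁺/H₂ is the cathode and Cr²⁺/Cr the anode, E°cell = E°(H⁺/H₂) − E°(Cr²⁺/Cr).
So E°(Cr²⁺/Cr) = E°(H⁺/H₂) − E°cell = (+0.00) − (+0.909) = -0.91 V.

-0.91 V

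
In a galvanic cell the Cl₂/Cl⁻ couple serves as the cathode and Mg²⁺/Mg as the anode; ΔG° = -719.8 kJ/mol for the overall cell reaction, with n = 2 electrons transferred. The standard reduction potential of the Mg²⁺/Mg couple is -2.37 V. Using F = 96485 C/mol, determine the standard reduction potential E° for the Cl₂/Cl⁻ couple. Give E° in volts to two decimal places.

E°cell = −ΔG°/(nF) = −(-719.8×10³)/((2)(96485)) = +3.730 V.
Since Cl₂/Cl⁻ is the cathode and Mg²⁺/Mg the anode, E°cell = E°(Cl₂/Cl⁻) − E°(Mg²⁺/Mg).
So E°(Cl₂/Cl⁻) = E°cell + E°(Mg²⁺/Mg) = +3.730 + (-2.37) = +1.36 V.

+1.36 V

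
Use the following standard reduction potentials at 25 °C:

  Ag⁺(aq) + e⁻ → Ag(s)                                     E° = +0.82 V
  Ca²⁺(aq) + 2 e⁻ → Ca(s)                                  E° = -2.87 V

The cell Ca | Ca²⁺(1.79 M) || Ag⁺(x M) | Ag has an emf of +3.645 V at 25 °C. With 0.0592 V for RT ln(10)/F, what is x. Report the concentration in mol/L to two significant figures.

Ag⁺/Ag is the cathode, Ca²⁺/Ca the anode: E°cell = +3.69 V, n = 2.
Overall reaction: 2 Ag⁺(aq) + Ca(s) → 2 Ag(s) + Ca²⁺(aq); Q = [Ca²⁺]^1/[Ag⁺]^2.
From E = E° − (0.0592/n) log Q: log Q = (E° − E)·n/0.0592 = (+3.69 − (+3.645))·2/0.0592 = 1.5203.
So 2·log[Ag⁺] = 1·log(1.79) − log Q = 0.2529 − (1.5203) = -1.2674; log[Ag⁺] = -1.2674 / 2 = -0.6337; [Ag⁺] = 10^(-0.6337) ≈ 0.23 M.

0.23 M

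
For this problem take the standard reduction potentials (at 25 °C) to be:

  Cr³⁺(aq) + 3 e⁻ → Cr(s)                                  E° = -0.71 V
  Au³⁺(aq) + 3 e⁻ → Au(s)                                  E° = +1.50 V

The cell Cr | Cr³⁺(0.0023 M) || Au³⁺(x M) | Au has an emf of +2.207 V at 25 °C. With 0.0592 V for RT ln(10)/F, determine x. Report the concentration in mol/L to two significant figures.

Au³⁺/Au is the cathode, Cr³⁺/Cr the anode: E°cell = +2.21 V, n = 3.
Overall reaction: Au³⁺(aq) + Cr(s) → Au(s) + Cr³⁺(aq); Q = [Cr³⁺]^1/[Au³⁺]^1.
From E = E° − (0.0592/n) log Q: log Q = (E° − E)·n/0.0592 = (+2.21 − (+2.207))·3/0.0592 = 0.1520.
So 1·log[Au³⁺] = 1·log(0.0023) − log Q = -2.6383 − (0.1520) = -2.7903; [Au³⁺] = 10^(-2.7903) ≈ 0.0016 M.

0.0016 M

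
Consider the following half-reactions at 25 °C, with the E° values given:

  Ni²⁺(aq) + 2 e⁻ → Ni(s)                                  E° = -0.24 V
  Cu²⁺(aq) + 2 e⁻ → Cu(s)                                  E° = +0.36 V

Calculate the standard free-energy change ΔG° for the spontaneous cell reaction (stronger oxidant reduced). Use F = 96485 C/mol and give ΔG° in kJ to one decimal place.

-115.8 kJ

Cu²⁺/Cu (E° = +0.36 V) is the cathode; Ni²⁺/Ni (E° = -0.24 V) is the anode, so E°cell = +0.60 V.
Balancing electrons gives n = 2 (lcm of 2 and 2).
ΔG° = −nFE° = −(2)(96485)(+0.60) = -115,782 J = -115.8 kJ.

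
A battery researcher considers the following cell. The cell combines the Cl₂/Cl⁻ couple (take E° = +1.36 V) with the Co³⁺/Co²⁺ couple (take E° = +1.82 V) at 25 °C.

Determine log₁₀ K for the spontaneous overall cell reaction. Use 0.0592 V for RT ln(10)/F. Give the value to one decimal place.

15.5

Cathode: Co³⁺/Co²⁺; anode: Cl₂/Cl⁻. E°cell = +0.46 V, n = 2.
log K = nE°cell / 0.0592 = (2)(+0.46) / 0.0592 = 15.5.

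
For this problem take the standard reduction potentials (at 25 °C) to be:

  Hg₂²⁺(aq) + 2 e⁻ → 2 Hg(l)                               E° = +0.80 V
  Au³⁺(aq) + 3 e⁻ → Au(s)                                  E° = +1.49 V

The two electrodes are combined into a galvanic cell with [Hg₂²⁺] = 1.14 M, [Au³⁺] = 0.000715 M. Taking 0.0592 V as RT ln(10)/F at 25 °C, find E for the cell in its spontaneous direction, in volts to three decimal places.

Au³⁺/Au is the cathode (higher E°), Hg₂²⁺/Hg the anode: E°cell = +1.49 − (+0.80) = +0.69 V, n = 6.
Overall: 2 Au³⁺(aq) + 6 Hg(l) → 2 Au(s) + 3 Hg₂²⁺(aq)
Q = [Hg₂²⁺]^3 / ([Au³⁺]^2); log Q = 6.462.
E = E° − (0.0592/n) log Q = +0.69 − (0.0592/6)(6.462) = +0.626 V.

+0.626 V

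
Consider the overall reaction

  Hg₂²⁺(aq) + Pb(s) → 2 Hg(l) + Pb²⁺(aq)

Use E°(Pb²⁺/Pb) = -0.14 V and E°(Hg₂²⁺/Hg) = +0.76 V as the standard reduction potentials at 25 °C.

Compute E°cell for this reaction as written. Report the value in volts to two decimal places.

The Hg₂²⁺/Hg couple has the higher reduction potential, so it is the cathode; Pb²⁺/Pb is oxidised at the anode.
E°cell = E°(cathode) − E°(anode) = (+0.76) − (-0.14) = +0.90 V.

+0.90 V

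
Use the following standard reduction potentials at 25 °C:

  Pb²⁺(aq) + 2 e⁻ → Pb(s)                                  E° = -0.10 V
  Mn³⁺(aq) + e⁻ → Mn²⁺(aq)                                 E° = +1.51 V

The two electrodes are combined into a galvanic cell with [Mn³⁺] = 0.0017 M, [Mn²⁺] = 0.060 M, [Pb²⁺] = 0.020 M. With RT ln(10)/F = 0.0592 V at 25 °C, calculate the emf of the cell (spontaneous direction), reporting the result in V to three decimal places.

+1.569 V

Mn³⁺/Mn²⁺ is the cathode (higher E°), Pb²⁺/Pb the anode: E°cell = +1.51 − (-0.10) = +1.61 V, n = 2.
Overall: 2 Mn³⁺(aq) + Pb(s) → 2 Mn²⁺(aq) + Pb²⁺(aq)
Q = [Mn²⁺]^2·[Pb²⁺] / ([Mn³⁺]^2); log Q = 1.396.
E = E° − (0.0592/n) log Q = +1.61 − (0.0592/2)(1.396) = +1.569 V.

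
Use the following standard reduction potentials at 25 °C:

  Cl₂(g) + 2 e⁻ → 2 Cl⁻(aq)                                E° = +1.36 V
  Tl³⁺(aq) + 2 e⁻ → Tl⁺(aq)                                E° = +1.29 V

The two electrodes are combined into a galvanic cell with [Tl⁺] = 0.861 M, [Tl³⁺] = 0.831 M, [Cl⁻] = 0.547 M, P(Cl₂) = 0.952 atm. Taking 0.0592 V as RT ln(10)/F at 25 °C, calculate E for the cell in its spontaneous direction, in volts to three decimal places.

+0.085 V

Cl₂/Cl⁻ is the cathode (higher E°), Tl³⁺/Tl⁺ the anode: E°cell = +1.36 − (+1.29) = +0.07 V, n = 2.
Overall: Cl₂(g) + Tl⁺(aq) → 2 Cl⁻(aq) + Tl³⁺(aq)
Q = [Cl⁻]^2·[Tl³⁺] / (P(Cl₂)·[Tl⁺]); log Q = -0.518.
E = E° − (0.0592/n) log Q = +0.07 − (0.0592/2)(-0.518) = +0.085 V.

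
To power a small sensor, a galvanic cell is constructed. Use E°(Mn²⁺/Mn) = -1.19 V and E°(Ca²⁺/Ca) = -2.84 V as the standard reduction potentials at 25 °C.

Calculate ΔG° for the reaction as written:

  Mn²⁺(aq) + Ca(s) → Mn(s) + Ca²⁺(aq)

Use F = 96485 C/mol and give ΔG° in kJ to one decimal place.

-318.4 kJ

As written, Mn²⁺/Mn is reduced (cathode) and Ca²⁺/Ca is oxidised (anode), so E°cell = (-1.19) − (-2.84) = +1.65 V.
Balancing electrons gives n = 2.
ΔG° = −nFE° = −(2)(96485)(+1.65) = -318,400 J = -318.4 kJ.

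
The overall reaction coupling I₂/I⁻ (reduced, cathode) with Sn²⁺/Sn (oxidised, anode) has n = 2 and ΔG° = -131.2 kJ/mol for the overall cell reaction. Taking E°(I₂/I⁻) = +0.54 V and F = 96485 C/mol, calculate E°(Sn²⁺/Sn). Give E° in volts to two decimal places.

-0.14 V

E°cell = −ΔG°/(nF) = −(-131.2×10³)/((2)(96485)) = +0.680 V.
Since I₂/I⁻ is the cathode and Sn²⁺/Sn the anode, E°cell = E°(I₂/I⁻) − E°(Sn²⁺/Sn).
So E°(Sn²⁺/Sn) = E°(I₂/I⁻) − E°cell = (+0.54) − (+0.680) = -0.14 V.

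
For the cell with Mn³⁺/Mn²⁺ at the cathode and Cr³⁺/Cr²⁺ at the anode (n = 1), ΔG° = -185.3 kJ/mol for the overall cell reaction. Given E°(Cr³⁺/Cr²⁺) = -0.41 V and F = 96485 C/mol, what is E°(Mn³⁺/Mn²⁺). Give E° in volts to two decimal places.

E°cell = −ΔG°/(nF) = −(-185.3×10³)/((1)(96485)) = +1.921 V.
Since Mn³⁺/Mn²⁺ is the cathode and Cr³⁺/Cr²⁺ the anode, E°cell = E°(Mn³⁺/Mn²⁺) − E°(Cr³⁺/Cr²⁺).
So E°(Mn³⁺/Mn²⁺) = E°cell + E°(Cr³⁺/Cr²⁺) = +1.921 + (-0.41) = +1.51 V.

+1.51 V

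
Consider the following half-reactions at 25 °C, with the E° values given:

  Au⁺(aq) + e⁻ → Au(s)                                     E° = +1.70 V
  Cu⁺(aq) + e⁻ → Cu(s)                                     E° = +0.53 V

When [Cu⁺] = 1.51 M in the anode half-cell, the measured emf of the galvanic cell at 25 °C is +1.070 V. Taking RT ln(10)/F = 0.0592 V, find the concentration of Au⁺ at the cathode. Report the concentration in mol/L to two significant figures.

Au⁺/Au is the cathode, Cu⁺/Cu the anode: E°cell = +1.17 V, n = 1.
Overall reaction: Au⁺(aq) + Cu(s) → Au(s) + Cu⁺(aq); Q = [Cu⁺]^1/[Au⁺]^1.
From E = E° − (0.0592/n) log Q: log Q = (E° − E)·n/0.0592 = (+1.17 − (+1.070))·1/0.0592 = 1.6892.
So 1·log[Au⁺] = 1·log(1.51) − log Q = 0.1790 − (1.6892) = -1.5102; [Au⁺] = 10^(-1.5102) ≈ 0.031 M.

0.031 M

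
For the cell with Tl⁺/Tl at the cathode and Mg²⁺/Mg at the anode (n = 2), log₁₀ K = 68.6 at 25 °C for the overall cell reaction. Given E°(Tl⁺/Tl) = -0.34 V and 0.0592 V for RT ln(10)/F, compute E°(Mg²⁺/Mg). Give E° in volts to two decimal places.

-2.37 V

E°cell = (0.0592/n)·log K = (0.0592/2)(68.6) = +2.031 V.
Since Tl⁺/Tl is the cathode and Mg²⁺/Mg the anode, E°cell = E°(Tl⁺/Tl) − E°(Mg²⁺/Mg).
So E°(Mg²⁺/Mg) = E°(Tl⁺/Tl) − E°cell = (-0.34) − (+2.031) = -2.37 V.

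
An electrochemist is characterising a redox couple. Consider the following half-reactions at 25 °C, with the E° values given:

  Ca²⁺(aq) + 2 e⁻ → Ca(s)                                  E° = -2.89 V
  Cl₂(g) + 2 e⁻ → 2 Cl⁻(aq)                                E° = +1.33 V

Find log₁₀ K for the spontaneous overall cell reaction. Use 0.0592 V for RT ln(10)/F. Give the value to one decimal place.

Cathode: Cl₂/Cl⁻; anode: Ca²⁺/Ca. E°cell = +4.22 V, n = 2.
log K = nE°cell / 0.0592 = (2)(+4.22) / 0.0592 = 142.6.

142.6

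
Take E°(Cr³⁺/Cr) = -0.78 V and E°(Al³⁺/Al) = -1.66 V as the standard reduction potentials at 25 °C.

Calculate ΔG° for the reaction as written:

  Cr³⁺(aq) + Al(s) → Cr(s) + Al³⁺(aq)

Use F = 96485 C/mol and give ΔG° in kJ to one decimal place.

As written, Cr³⁺/Cr is reduced (cathode) and Al³⁺/Al is oxidised (anode), so E°cell = (-0.78) − (-1.66) = +0.88 V.
Balancing electrons gives n = 3.
ΔG° = −nFE° = −(3)(96485)(+0.88) = -254,720 J = -254.7 kJ.

-254.7 kJ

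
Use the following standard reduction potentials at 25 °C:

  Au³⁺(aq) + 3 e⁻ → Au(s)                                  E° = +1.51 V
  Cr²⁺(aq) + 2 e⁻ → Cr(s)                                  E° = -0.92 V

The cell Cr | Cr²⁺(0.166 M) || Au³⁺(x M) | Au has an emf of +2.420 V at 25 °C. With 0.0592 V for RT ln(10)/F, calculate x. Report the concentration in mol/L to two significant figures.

Au³⁺/Au is the cathode, Cr²⁺/Cr the anode: E°cell = +2.43 V, n = 6.
Overall reaction: 2 Au³⁺(aq) + 3 Cr(s) → 2 Au(s) + 3 Cr²⁺(aq); Q = [Cr²⁺]^3/[Au³⁺]^2.
From E = E° − (0.0592/n) log Q: log Q = (E° − E)·n/0.0592 = (+2.43 − (+2.420))·6/0.0592 = 1.0135.
So 2·log[Au³⁺] = 3·log(0.166) − log Q = -2.3397 − (1.0135) = -3.3532; log[Au³⁺] = -3.3532 / 2 = -1.6766; [Au³⁺] = 10^(-1.6766) ≈ 0.021 M.

0.021 M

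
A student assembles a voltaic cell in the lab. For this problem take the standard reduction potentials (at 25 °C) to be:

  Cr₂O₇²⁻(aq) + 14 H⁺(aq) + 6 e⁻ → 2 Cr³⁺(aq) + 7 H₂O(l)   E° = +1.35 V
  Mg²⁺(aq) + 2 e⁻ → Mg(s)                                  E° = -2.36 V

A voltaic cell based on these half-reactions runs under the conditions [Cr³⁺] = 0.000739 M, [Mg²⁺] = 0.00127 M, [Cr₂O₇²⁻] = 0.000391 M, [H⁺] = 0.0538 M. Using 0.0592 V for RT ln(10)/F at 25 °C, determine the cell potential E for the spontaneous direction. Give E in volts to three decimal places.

Cr₂O₇²⁻/Cr³⁺ is the cathode (higher E°), Mg²⁺/Mg the anode: E°cell = +1.35 − (-2.36) = +3.71 V, n = 6.
Overall: Cr₂O₇²⁻(aq) + 14 H⁺(aq) + 3 Mg(s) → 2 Cr³⁺(aq) + 7 H₂O(l) + 3 Mg²⁺(aq)
Q = [Cr³⁺]^2·[Mg²⁺]^3 / ([Cr₂O₇²⁻]·[H⁺]^14); log Q = 6.226.
E = E° − (0.0592/n) log Q = +3.71 − (0.0592/6)(6.226) = +3.649 V.

+3.649 V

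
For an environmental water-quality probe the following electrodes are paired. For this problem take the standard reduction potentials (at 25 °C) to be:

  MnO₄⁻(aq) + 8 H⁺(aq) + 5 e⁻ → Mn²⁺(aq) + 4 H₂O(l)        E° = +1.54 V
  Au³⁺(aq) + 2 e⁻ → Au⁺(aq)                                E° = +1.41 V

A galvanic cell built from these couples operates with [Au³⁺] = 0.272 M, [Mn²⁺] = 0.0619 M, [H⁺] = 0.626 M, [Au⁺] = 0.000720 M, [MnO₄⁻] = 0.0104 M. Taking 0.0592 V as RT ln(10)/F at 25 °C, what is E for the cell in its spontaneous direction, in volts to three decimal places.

+0.025 V

MnO₄⁻/Mn²⁺ is the cathode (higher E°), Au³⁺/Au⁺ the anode: E°cell = +1.54 − (+1.41) = +0.13 V, n = 10.
Overall: 2 MnO₄⁻(aq) + 16 H⁺(aq) + 5 Au⁺(aq) → 2 Mn²⁺(aq) + 8 H₂O(l) + 5 Au³⁺(aq)
Q = [Mn²⁺]^2·[Au³⁺]^5 / ([MnO₄⁻]^2·[H⁺]^16·[Au⁺]^5); log Q = 17.690.
E = E° − (0.0592/n) log Q = +0.13 − (0.0592/10)(17.690) = +0.025 V.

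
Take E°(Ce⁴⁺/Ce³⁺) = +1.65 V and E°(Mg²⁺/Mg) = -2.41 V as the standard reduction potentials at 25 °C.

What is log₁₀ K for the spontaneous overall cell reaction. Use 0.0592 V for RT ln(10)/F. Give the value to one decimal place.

Cathode: Ce⁴⁺/Ce³⁺; anode: Mg²⁺/Mg. E°cell = +4.06 V, n = 2.
log K = nE°cell / 0.0592 = (2)(+4.06) / 0.0592 = 137.2.

137.2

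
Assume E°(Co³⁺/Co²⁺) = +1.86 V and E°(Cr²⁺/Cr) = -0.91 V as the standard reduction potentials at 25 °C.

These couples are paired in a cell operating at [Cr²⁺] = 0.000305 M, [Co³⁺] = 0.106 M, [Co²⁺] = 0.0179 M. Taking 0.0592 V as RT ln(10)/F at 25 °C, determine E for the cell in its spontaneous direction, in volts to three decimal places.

+2.920 V

Co³⁺/Co²⁺ is the cathode (higher E°), Cr²⁺/Cr the anode: E°cell = +1.86 − (-0.91) = +2.77 V, n = 2.
Overall: 2 Co³⁺(aq) + Cr(s) → 2 Co²⁺(aq) + Cr²⁺(aq)
Q = [Co²⁺]^2·[Cr²⁺] / ([Co³⁺]^2); log Q = -5.061.
E = E° − (0.0592/n) log Q = +2.77 − (0.0592/2)(-5.061) = +2.920 V.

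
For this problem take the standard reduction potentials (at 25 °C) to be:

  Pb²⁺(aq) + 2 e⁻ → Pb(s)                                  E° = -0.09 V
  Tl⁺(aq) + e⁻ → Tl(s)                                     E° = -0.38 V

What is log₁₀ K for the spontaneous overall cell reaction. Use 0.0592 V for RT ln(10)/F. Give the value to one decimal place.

Cathode: Pb²⁺/Pb; anode: Tl⁺/Tl. E°cell = +0.29 V, n = 2.
log K = nE°cell / 0.0592 = (2)(+0.29) / 0.0592 = 9.8.

9.8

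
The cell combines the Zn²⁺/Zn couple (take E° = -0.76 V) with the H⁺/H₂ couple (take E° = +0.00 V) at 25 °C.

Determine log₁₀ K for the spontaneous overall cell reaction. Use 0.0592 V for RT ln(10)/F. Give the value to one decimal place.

Cathode: H⁺/H₂; anode: Zn²⁺/Zn. E°cell = +0.76 V, n = 2.
log K = nE°cell / 0.0592 = (2)(+0.76) / 0.0592 = 25.7.

25.7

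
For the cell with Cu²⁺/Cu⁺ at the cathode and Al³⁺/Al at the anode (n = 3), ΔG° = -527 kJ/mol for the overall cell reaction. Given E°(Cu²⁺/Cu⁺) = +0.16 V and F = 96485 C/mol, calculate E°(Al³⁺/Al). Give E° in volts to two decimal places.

-1.66 V

E°cell = −ΔG°/(nF) = −(-527×10³)/((3)(96485)) = +1.821 V.
Since Cu²⁺/Cu⁺ is the cathode and Al³⁺/Al the anode, E°cell = E°(Cu²⁺/Cu⁺) − E°(Al³⁺/Al).
So E°(Al³⁺/Al) = E°(Cu²⁺/Cu⁺) − E°cell = (+0.16) − (+1.821) = -1.66 V.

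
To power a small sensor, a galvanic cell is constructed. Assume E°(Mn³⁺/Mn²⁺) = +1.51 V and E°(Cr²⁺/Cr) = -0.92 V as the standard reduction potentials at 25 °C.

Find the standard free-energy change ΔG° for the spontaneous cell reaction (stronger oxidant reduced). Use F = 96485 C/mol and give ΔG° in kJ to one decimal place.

-468.9 kJ

Mn³⁺/Mn²⁺ (E° = +1.51 V) is the cathode; Cr²⁺/Cr (E° = -0.92 V) is the anode, so E°cell = +2.43 V.
Balancing electrons gives n = 2 (lcm of 1 and 2).
ΔG° = −nFE° = −(2)(96485)(+2.43) = -468,917 J = -468.9 kJ.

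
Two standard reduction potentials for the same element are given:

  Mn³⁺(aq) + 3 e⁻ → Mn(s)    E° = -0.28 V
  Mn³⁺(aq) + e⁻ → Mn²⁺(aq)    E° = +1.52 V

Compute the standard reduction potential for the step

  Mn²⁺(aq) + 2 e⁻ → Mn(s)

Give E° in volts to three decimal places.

Sequential free energies add, so n₃E°₃ = n₁E°₁ + n₂E°₂.
With n₃ = 3, and the known step contributing 1×(+1.52) V, the unknown satisfies 2·E° = 3×(-0.28) − 1×(+1.52) = -2.360.
E° = -2.360 / 2 = -1.180 V.

-1.180 V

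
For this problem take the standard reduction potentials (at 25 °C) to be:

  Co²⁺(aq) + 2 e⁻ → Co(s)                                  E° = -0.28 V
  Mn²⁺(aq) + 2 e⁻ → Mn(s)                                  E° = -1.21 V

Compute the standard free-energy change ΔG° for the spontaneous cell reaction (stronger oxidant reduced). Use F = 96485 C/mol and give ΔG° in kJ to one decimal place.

Co²⁺/Co (E° = -0.28 V) is the cathode; Mn²⁺/Mn (E° = -1.21 V) is the anode, so E°cell = +0.93 V.
Balancing electrons gives n = 2 (lcm of 2 and 2).
ΔG° = −nFE° = −(2)(96485)(+0.93) = -179,462 J = -179.5 kJ.

-179.5 kJ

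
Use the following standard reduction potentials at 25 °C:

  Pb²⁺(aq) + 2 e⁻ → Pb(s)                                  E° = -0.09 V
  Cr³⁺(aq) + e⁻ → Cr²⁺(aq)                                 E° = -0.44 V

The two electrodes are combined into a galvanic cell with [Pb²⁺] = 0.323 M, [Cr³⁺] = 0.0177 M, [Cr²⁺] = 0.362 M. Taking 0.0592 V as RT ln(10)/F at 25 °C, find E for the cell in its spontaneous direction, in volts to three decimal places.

Pb²⁺/Pb is the cathode (higher E°), Cr³⁺/Cr²⁺ the anode: E°cell = -0.09 − (-0.44) = +0.35 V, n = 2.
Overall: Pb²⁺(aq) + 2 Cr²⁺(aq) → Pb(s) + 2 Cr³⁺(aq)
Q = [Cr³⁺]^2 / ([Pb²⁺]·[Cr²⁺]^2); log Q = -2.131.
E = E° − (0.0592/n) log Q = +0.35 − (0.0592/2)(-2.131) = +0.413 V.

+0.413 V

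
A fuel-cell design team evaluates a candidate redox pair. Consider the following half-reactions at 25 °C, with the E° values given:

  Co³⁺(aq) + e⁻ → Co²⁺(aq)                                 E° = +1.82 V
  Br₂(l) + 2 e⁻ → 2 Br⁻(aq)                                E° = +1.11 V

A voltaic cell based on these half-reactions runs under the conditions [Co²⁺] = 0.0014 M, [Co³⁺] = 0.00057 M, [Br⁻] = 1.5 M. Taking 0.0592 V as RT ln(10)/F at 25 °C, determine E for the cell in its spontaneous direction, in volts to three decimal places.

+0.697 V

Co³⁺/Co²⁺ is the cathode (higher E°), Br₂/Br⁻ the anode: E°cell = +1.82 − (+1.11) = +0.71 V, n = 2.
Overall: 2 Co³⁺(aq) + 2 Br⁻(aq) → 2 Co²⁺(aq) + Br₂(l)
Q = [Co²⁺]^2 / ([Co³⁺]^2·[Br⁻]^2); log Q = 0.428.
E = E° − (0.0592/n) log Q = +0.71 − (0.0592/2)(0.428) = +0.697 V.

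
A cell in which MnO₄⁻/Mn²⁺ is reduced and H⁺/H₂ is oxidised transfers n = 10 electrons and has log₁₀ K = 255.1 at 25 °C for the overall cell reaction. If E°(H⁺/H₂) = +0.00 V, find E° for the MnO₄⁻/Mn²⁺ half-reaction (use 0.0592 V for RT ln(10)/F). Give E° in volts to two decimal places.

+1.51 V

E°cell = (0.0592/n)·log K = (0.0592/10)(255.1) = +1.510 V.
Since MnO₄⁻/Mn²⁺ is the cathode and H⁺/H₂ the anode, E°cell = E°(MnO₄⁻/Mn²⁺) − E°(H⁺/H₂).
So E°(MnO₄⁻/Mn²⁺) = E°cell + E°(H⁺/H₂) = +1.510 + (+0.00) = +1.51 V.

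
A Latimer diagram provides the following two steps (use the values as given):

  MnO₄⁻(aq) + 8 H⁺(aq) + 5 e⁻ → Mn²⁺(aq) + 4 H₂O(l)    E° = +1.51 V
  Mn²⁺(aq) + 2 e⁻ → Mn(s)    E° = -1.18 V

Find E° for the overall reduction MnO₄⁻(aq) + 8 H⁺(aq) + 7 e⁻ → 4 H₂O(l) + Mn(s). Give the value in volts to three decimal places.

Since ΔG° = −nFE° is additive over sequential reductions, n₃E°₃ = n₁E°₁ + n₂E°₂.
E°₃ = (5×+1.51 + 2×-1.18) / 7 = (+5.190) / 7 = +0.741 V.
E° values themselves are not directly additive — weighting by electron count is essential.

+0.741 V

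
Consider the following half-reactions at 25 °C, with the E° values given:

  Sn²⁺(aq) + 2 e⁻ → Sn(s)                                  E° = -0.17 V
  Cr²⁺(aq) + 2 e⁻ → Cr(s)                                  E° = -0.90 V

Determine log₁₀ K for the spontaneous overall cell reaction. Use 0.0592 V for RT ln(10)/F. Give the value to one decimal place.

24.7

Cathode: Sn²⁺/Sn; anode: Cr²⁺/Cr. E°cell = +0.73 V, n = 2.
log K = nE°cell / 0.0592 = (2)(+0.73) / 0.0592 = 24.7.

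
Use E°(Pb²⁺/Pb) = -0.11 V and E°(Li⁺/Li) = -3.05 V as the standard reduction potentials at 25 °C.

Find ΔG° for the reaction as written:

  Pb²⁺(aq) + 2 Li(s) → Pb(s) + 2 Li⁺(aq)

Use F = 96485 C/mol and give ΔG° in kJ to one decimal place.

As written, Pb²⁺/Pb is reduced (cathode) and Li⁺/Li is oxidised (anode), so E°cell = (-0.11) − (-3.05) = +2.94 V.
Balancing electrons gives n = 2.
ΔG° = −nFE° = −(2)(96485)(+2.94) = -567,332 J = -567.3 kJ.

-567.3 kJ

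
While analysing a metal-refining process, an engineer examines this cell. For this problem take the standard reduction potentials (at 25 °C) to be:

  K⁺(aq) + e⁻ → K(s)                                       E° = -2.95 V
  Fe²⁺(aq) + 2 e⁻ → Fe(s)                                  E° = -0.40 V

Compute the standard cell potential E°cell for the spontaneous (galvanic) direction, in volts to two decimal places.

+2.55 V

The Fe²⁺/Fe couple has the higher reduction potential, so it is the cathode; K⁺/K is oxidised at the anode.
E°cell = E°(cathode) − E°(anode) = (-0.40) − (-2.95) = +2.55 V.
Since E°cell > 0, the reaction is spontaneous under standard conditions.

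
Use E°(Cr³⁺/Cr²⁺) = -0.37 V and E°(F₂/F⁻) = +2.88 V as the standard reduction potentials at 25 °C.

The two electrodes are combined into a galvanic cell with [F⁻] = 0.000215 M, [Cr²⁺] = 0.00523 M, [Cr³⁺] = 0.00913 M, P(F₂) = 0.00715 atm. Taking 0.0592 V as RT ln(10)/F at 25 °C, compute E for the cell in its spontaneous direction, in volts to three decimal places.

F₂/F⁻ is the cathode (higher E°), Cr³⁺/Cr²⁺ the anode: E°cell = +2.88 − (-0.37) = +3.25 V, n = 2.
Overall: F₂(g) + 2 Cr²⁺(aq) → 2 F⁻(aq) + 2 Cr³⁺(aq)
Q = [F⁻]^2·[Cr³⁺]^2 / (P(F₂)·[Cr²⁺]^2); log Q = -4.705.
E = E° − (0.0592/n) log Q = +3.25 − (0.0592/2)(-4.705) = +3.389 V.

+3.389 V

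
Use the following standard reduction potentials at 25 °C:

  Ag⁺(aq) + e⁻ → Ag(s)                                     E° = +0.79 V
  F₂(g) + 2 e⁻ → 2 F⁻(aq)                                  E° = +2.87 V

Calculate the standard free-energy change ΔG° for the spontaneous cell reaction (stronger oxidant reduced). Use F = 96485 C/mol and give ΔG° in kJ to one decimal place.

F₂/F⁻ (E° = +2.87 V) is the cathode; Ag⁺/Ag (E° = +0.79 V) is the anode, so E°cell = +2.08 V.
Balancing electrons gives n = 2 (lcm of 2 and 1).
ΔG° = −nFE° = −(2)(96485)(+2.08) = -401,378 J = -401.4 kJ.

-401.4 kJ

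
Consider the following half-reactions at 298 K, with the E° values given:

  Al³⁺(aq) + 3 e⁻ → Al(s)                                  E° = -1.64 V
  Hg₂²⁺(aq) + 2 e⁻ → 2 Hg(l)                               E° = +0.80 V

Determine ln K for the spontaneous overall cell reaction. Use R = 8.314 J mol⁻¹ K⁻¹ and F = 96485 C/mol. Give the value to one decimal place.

Cathode: Hg₂²⁺/Hg; anode: Al³⁺/Al. E°cell = (+0.80) − (-1.64) = +2.44 V, with n = 6.
ΔG° = −nFE° = −RT ln K, so ln K = nFE°/(RT) = (6)(96485)(+2.44) / ((8.314)(298)) = 570.131.

570.1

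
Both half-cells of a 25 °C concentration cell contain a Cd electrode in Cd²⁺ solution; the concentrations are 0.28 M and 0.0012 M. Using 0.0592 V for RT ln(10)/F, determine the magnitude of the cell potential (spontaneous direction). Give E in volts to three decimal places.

For a concentration cell E°cell = 0. The 0.28 M side is the cathode (reduction is favoured where [Cd²⁺] is higher).
With n = 2, E = −(0.0592/2) log([Cd²⁺]ₐₙ/[Cd²⁺]꜀ₐₜ) = −(0.0592/2) log(0.0012/0.28) = −(0.0592/2)(-2.368) = +0.070 V.

+0.070 V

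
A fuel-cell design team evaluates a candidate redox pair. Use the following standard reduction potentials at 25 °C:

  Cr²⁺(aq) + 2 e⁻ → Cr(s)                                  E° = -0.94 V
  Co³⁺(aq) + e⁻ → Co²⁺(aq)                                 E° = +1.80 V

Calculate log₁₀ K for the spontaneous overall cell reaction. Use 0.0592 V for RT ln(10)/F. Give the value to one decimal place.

92.6

Cathode: Co³⁺/Co²⁺; anode: Cr²⁺/Cr. E°cell = +2.74 V, n = 2.
log K = nE°cell / 0.0592 = (2)(+2.74) / 0.0592 = 92.6.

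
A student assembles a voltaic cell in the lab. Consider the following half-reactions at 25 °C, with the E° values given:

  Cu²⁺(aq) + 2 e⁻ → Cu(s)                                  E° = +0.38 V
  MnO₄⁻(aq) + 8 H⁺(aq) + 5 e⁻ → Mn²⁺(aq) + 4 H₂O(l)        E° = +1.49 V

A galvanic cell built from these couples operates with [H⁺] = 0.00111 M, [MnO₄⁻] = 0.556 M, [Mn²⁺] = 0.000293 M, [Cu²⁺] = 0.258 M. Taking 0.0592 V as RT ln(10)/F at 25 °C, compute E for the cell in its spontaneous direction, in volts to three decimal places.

+0.886 V

MnO₄⁻/Mn²⁺ is the cathode (higher E°), Cu²⁺/Cu the anode: E°cell = +1.49 − (+0.38) = +1.11 V, n = 10.
Overall: 2 MnO₄⁻(aq) + 16 H⁺(aq) + 5 Cu(s) → 2 Mn²⁺(aq) + 8 H₂O(l) + 5 Cu²⁺(aq)
Q = [Mn²⁺]^2·[Cu²⁺]^5 / ([MnO₄⁻]^2·[H⁺]^16); log Q = 37.777.
E = E° − (0.0592/n) log Q = +1.11 − (0.0592/10)(37.777) = +0.886 V.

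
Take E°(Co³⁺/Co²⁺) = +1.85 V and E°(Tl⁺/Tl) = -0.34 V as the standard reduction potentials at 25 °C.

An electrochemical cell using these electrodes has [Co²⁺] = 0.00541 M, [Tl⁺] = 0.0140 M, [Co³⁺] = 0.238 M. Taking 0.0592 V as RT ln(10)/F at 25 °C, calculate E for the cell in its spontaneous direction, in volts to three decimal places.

+2.397 V

Co³⁺/Co²⁺ is the cathode (higher E°), Tl⁺/Tl the anode: E°cell = +1.85 − (-0.34) = +2.19 V, n = 1.
Overall: Co³⁺(aq) + Tl(s) → Co²⁺(aq) + Tl⁺(aq)
Q = [Co²⁺]·[Tl⁺] / ([Co³⁺]); log Q = -3.497.
E = E° − (0.0592/n) log Q = +2.19 − (0.0592/1)(-3.497) = +2.397 V.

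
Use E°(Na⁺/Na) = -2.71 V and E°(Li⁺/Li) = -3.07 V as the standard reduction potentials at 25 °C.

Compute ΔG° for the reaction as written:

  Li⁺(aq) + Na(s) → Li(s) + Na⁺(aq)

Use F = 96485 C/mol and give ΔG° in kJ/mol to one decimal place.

+34.7 kJ/mol

As written, Li⁺/Li is reduced (cathode) and Na⁺/Na is oxidised (anode), so E°cell = (-3.07) − (-2.71) = -0.36 V.
Balancing electrons gives n = 1.
ΔG° = −nFE° = −(1)(96485)(-0.36) = 34,735 J = +34.7 kJ/mol.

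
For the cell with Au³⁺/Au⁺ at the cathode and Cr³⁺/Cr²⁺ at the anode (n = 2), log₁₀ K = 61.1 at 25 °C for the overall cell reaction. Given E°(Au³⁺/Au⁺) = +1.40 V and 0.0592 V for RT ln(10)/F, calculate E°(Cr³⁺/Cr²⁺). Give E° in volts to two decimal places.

E°cell = (0.0592/n)·log K = (0.0592/2)(61.1) = +1.809 V.
Since Au³⁺/Au⁺ is the cathode and Cr³⁺/Cr²⁺ the anode, E°cell = E°(Au³⁺/Au⁺) − E°(Cr³⁺/Cr²⁺).
So E°(Cr³⁺/Cr²⁺) = E°(Au³⁺/Au⁺) − E°cell = (+1.40) − (+1.809) = -0.41 V.

-0.41 V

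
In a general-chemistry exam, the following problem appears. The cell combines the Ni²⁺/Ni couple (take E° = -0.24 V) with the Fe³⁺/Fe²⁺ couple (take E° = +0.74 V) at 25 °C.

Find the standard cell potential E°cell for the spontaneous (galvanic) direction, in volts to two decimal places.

The Fe³⁺/Fe²⁺ couple has the higher reduction potential, so it is the cathode; Ni²⁺/Ni is oxidised at the anode.
E°cell = E°(cathode) − E°(anode) = (+0.74) − (-0.24) = +0.98 V.

+0.98 V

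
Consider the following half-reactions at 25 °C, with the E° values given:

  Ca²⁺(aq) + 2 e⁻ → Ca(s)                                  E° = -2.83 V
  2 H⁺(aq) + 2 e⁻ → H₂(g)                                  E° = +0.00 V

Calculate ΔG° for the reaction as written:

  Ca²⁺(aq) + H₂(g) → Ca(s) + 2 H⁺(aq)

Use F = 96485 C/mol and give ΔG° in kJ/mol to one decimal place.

+546.1 kJ/mol

As written, Ca²⁺/Ca is reduced (cathode) and H⁺/H₂ is oxidised (anode), so E°cell = (-2.83) − (+0.00) = -2.83 V.
Balancing electrons gives n = 2.
ΔG° = −nFE° = −(2)(96485)(-2.83) = 546,105 J = +546.1 kJ/mol.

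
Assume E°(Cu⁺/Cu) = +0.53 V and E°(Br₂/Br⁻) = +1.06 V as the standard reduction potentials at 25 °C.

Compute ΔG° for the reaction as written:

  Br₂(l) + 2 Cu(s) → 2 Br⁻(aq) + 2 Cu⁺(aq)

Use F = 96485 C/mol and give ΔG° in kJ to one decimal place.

As written, Br₂/Br⁻ is reduced (cathode) and Cu⁺/Cu is oxidised (anode), so E°cell = (+1.06) − (+0.53) = +0.53 V.
Balancing electrons gives n = 2.
ΔG° = −nFE° = −(2)(96485)(+0.53) = -102,274 J = -102.3 kJ.

-102.3 kJ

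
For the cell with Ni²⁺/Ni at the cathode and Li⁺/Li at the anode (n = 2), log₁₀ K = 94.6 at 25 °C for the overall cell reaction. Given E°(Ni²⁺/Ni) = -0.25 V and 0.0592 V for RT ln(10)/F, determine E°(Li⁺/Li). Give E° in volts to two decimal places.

-3.05 V

E°cell = (0.0592/n)·log K = (0.0592/2)(94.6) = +2.800 V.
Since Ni²⁺/Ni is the cathode and Li⁺/Li the anode, E°cell = E°(Ni²⁺/Ni) − E°(Li⁺/Li).
So E°(Li⁺/Li) = E°(Ni²⁺/Ni) − E°cell = (-0.25) − (+2.800) = -3.05 V.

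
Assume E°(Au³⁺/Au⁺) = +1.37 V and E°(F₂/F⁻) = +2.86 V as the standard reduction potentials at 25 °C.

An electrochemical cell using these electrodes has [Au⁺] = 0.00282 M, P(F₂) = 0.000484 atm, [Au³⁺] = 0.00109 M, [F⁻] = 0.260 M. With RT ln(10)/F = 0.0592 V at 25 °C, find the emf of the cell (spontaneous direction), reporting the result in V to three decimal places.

+1.439 V

F₂/F⁻ is the cathode (higher E°), Au³⁺/Au⁺ the anode: E°cell = +2.86 − (+1.37) = +1.49 V, n = 2.
Overall: F₂(g) + Au⁺(aq) → 2 F⁻(aq) + Au³⁺(aq)
Q = [F⁻]^2·[Au³⁺] / (P(F₂)·[Au⁺]); log Q = 1.732.
E = E° − (0.0592/n) log Q = +1.49 − (0.0592/2)(1.732) = +1.439 V.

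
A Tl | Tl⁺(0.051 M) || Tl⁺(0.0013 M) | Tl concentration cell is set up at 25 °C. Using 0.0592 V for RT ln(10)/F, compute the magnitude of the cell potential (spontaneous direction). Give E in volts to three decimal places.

For a concentration cell E°cell = 0. The 0.051 M side is the cathode (reduction is favoured where [Tl⁺] is higher).
With n = 1, E = −(0.0592/1) log([Tl⁺]ₐₙ/[Tl⁺]꜀ₐₜ) = −(0.0592/1) log(0.0013/0.051) = −(0.0592/1)(-1.594) = +0.094 V.

+0.094 V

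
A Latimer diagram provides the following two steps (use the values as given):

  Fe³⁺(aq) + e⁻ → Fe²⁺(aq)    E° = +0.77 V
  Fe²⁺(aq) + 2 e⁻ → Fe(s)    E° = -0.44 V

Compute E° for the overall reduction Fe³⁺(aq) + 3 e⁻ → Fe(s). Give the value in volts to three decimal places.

-0.037 V

Adding the free-energy changes (−nFE°) of the two steps gives −n₃FE°₃ = −n₁FE°₁ − n₂FE°₂.
E°₃ = (1×+0.77 + 2×-0.44) / 3 = (-0.110) / 3 = -0.037 V.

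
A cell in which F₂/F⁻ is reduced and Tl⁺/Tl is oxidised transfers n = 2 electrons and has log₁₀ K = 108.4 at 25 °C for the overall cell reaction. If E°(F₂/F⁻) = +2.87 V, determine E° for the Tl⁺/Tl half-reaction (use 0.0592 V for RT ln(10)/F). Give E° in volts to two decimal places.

-0.34 V

E°cell = (0.0592/n)·log K = (0.0592/2)(108.4) = +3.209 V.
Since F₂/F⁻ is the cathode and Tl⁺/Tl the anode, E°cell = E°(F₂/F⁻) − E°(Tl⁺/Tl).
So E°(Tl⁺/Tl) = E°(F₂/F⁻) − E°cell = (+2.87) − (+3.209) = -0.34 V.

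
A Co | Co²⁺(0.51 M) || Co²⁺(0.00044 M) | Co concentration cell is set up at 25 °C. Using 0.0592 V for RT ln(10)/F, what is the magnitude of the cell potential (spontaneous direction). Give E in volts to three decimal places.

For a concentration cell E°cell = 0. The 0.51 M side is the cathode (reduction is favoured where [Co²⁺] is higher).
With n = 2, E = −(0.0592/2) log([Co²⁺]ₐₙ/[Co²⁺]꜀ₐₜ) = −(0.0592/2) log(0.00044/0.51) = −(0.0592/2)(-3.064) = +0.091 V.

+0.091 V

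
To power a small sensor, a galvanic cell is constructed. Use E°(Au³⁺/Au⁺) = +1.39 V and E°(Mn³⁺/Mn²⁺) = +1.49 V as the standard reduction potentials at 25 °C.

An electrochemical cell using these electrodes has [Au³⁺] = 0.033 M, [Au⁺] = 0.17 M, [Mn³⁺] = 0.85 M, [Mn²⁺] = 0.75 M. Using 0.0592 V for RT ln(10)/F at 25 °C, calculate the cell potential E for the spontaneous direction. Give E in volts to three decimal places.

+0.124 V

Mn³⁺/Mn²⁺ is the cathode (higher E°), Au³⁺/Au⁺ the anode: E°cell = +1.49 − (+1.39) = +0.10 V, n = 2.
Overall: 2 Mn³⁺(aq) + Au⁺(aq) → 2 Mn²⁺(aq) + Au³⁺(aq)
Q = [Mn²⁺]^2·[Au³⁺] / ([Mn³⁺]^2·[Au⁺]); log Q = -0.821.
E = E° − (0.0592/n) log Q = +0.10 − (0.0592/2)(-0.821) = +0.124 V.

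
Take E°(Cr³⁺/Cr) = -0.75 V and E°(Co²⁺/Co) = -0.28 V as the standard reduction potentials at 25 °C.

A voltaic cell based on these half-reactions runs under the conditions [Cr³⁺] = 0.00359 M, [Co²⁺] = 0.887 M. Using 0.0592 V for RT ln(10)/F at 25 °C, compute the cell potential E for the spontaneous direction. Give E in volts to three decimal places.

Co²⁺/Co is the cathode (higher E°), Cr³⁺/Cr the anode: E°cell = -0.28 − (-0.75) = +0.47 V, n = 6.
Overall: 3 Co²⁺(aq) + 2 Cr(s) → 3 Co(s) + 2 Cr³⁺(aq)
Q = [Cr³⁺]^2 / ([Co²⁺]^3); log Q = -4.734.
E = E° − (0.0592/n) log Q = +0.47 − (0.0592/6)(-4.734) = +0.517 V.

+0.517 V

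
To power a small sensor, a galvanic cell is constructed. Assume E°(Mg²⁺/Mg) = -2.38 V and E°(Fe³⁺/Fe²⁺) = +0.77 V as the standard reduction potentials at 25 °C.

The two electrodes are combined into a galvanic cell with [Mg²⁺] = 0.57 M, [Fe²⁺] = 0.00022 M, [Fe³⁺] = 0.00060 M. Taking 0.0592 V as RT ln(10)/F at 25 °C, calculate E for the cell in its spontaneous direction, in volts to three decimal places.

Fe³⁺/Fe²⁺ is the cathode (higher E°), Mg²⁺/Mg the anode: E°cell = +0.77 − (-2.38) = +3.15 V, n = 2.
Overall: 2 Fe³⁺(aq) + Mg(s) → 2 Fe²⁺(aq) + Mg²⁺(aq)
Q = [Fe²⁺]^2·[Mg²⁺] / ([Fe³⁺]^2); log Q = -1.116.
E = E° − (0.0592/n) log Q = +3.15 − (0.0592/2)(-1.116) = +3.183 V.

+3.183 V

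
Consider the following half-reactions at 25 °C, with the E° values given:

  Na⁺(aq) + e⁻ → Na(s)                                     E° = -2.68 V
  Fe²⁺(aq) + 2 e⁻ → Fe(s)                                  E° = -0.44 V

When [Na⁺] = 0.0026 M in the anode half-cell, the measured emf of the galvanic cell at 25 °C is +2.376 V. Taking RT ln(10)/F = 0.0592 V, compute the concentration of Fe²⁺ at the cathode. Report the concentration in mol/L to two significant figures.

Fe²⁺/Fe is the cathode, Na⁺/Na the anode: E°cell = +2.24 V, n = 2.
Overall reaction: Fe²⁺(aq) + 2 Na(s) → Fe(s) + 2 Na⁺(aq); Q = [Na⁺]^2/[Fe²⁺]^1.
From E = E° − (0.0592/n) log Q: log Q = (E° − E)·n/0.0592 = (+2.24 − (+2.376))·2/0.0592 = -4.5946.
So 1·log[Fe²⁺] = 2·log(0.0026) − log Q = -5.1701 − (-4.5946) = -0.5755; [Fe²⁺] = 10^(-0.5755) ≈ 0.27 M.

0.27 M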